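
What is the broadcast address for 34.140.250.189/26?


Network: 34.140.250.128/26
Host bits = 6
Set all host bits to 1:
Broadcast: 34.140.250.191


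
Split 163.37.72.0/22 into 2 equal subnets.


New prefix = 22 + 1 = 23
Each subnet has 512 addresses
  163.37.72.0/23
  163.37.74.0/23
Subnets: 163.37.72.0/23, 163.37.74.0/23


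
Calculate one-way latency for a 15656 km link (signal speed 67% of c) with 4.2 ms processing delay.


Speed = 0.67 * 3e5 km/s = 201000 km/s
Propagation delay = 15656 / 201000 = 0.0779 s = 77.8905 ms
Processing delay = 4.2 ms
Total one-way latency = 82.0905 ms


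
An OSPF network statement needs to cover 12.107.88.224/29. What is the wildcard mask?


Subnet mask: 255.255.255.248
Wildcard = 255.255.255.255 - subnet mask
255 - 255 = 0
255 - 255 = 0
255 - 255 = 0
255 - 248 = 7
Wildcard: 0.0.0.7


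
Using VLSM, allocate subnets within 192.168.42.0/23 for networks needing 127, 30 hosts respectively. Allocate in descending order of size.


127 hosts -> /24 (254 usable): 192.168.42.0/24
30 hosts -> /27 (30 usable): 192.168.43.0/27
Allocation: 192.168.42.0/24 (127 hosts, 254 usable); 192.168.43.0/27 (30 hosts, 30 usable)


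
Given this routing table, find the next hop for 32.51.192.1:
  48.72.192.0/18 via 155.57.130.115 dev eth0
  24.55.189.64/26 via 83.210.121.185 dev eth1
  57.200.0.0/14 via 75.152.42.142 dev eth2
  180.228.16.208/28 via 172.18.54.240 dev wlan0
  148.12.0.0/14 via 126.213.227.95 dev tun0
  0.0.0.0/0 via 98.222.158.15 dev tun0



Longest prefix match for 32.51.192.1:
  /18 48.72.192.0: no
  /26 24.55.189.64: no
  /14 57.200.0.0: no
  /28 180.228.16.208: no
  /14 148.12.0.0: no
  /0 0.0.0.0: MATCH
Selected: next-hop 98.222.158.15 via tun0 (matched /0)


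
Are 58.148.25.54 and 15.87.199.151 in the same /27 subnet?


Mask: 255.255.255.224
58.148.25.54 AND mask = 58.148.25.32
15.87.199.151 AND mask = 15.87.199.128
No, different subnets (58.148.25.32 vs 15.87.199.128)


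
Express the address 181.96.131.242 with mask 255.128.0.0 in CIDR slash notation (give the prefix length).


Binary: 11111111.10000000.00000000.00000000
Count leading 1s
Prefix: /9


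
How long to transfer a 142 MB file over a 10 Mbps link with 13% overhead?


Effective throughput = 10 * (1 - 13/100) = 8.7 Mbps
File size in Mb = 142 * 8 = 1136 Mb
Time = 1136 / 8.7
Time = 130.5747 seconds


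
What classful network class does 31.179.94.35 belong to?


First octet: 31
Binary: 00011111
0xxxxxxx -> Class A (1-126)
Class A, default mask 255.0.0.0 (/8)


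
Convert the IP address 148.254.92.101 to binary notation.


148 = 10010100
254 = 11111110
92 = 01011100
101 = 01100101
Binary: 10010100.11111110.01011100.01100101


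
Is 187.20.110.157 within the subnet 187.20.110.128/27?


Subnet network: 187.20.110.128
Test IP AND mask: 187.20.110.128
Yes, 187.20.110.157 is in 187.20.110.128/27


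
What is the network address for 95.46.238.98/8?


IP:   01011111.00101110.11101110.01100010
Mask: 11111111.00000000.00000000.00000000
AND operation:
Net:  01011111.00000000.00000000.00000000
Network: 95.0.0.0/8


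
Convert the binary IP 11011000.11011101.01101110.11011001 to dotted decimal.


11011000 = 216
11011101 = 221
01101110 = 110
11011001 = 217
IP: 216.221.110.217


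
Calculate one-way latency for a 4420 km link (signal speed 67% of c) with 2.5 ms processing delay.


Speed = 0.67 * 3e5 km/s = 201000 km/s
Propagation delay = 4420 / 201000 = 0.022 s = 21.99 ms
Processing delay = 2.5 ms
Total one-way latency = 24.49 ms


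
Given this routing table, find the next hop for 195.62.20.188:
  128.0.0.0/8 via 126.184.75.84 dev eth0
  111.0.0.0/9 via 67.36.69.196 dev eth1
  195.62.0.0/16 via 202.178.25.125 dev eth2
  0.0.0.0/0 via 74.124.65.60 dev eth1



Longest prefix match for 195.62.20.188:
  /8 128.0.0.0: no
  /9 111.0.0.0: no
  /16 195.62.0.0: MATCH
  /0 0.0.0.0: MATCH
Selected: next-hop 202.178.25.125 via eth2 (matched /16)


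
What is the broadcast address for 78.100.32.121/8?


Network: 78.0.0.0/8
Host bits = 24
Set all host bits to 1:
Broadcast: 78.255.255.255


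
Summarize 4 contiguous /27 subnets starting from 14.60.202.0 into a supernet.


Original prefix: /27
Number of subnets: 4 = 2^2
New prefix = 27 - 2 = 25
Supernet: 14.60.202.0/25


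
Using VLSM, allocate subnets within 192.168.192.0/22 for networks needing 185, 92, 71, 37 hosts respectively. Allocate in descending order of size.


185 hosts -> /24 (254 usable): 192.168.192.0/24
92 hosts -> /25 (126 usable): 192.168.193.0/25
71 hosts -> /25 (126 usable): 192.168.193.128/25
37 hosts -> /26 (62 usable): 192.168.194.0/26
Allocation: 192.168.192.0/24 (185 hosts, 254 usable); 192.168.193.0/25 (92 hosts, 126 usable); 192.168.193.128/25 (71 hosts, 126 usable); 192.168.194.0/26 (37 hosts, 62 usable)


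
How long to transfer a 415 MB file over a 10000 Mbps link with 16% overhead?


Effective throughput = 10000 * (1 - 16/100) = 8400 Mbps
File size in Mb = 415 * 8 = 3320 Mb
Time = 3320 / 8400
Time = 0.3952 seconds


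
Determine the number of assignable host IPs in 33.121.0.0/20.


Host bits = 32 - 20 = 12
Total addresses = 2^12 = 4096
Usable = total - 2 (network and broadcast)
Usable hosts: 4094


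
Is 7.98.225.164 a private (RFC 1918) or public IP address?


RFC 1918 private ranges:
  10.0.0.0/8 (10.0.0.0 - 10.255.255.255)
  172.16.0.0/12 (172.16.0.0 - 172.31.255.255)
  192.168.0.0/16 (192.168.0.0 - 192.168.255.255)
Public (not in any RFC 1918 range)


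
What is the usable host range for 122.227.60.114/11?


Network: 122.224.0.0
Broadcast: 122.255.255.255
First usable = network + 1
Last usable = broadcast - 1
Range: 122.224.0.1 to 122.255.255.254


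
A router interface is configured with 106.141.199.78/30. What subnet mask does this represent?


/30 means 30 network bits, 2 host bits
Binary: 11111111111111111111111111111100
Mask: 255.255.255.252


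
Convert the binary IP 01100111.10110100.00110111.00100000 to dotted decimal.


01100111 = 103
10110100 = 180
00110111 = 55
00100000 = 32
IP: 103.180.55.32


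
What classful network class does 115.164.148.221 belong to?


First octet: 115
Binary: 01110011
0xxxxxxx -> Class A (1-126)
Class A, default mask 255.0.0.0 (/8)


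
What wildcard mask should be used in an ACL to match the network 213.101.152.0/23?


Subnet mask: 255.255.254.0
Wildcard = 255.255.255.255 - subnet mask
255 - 255 = 0
255 - 255 = 0
255 - 254 = 1
255 - 0 = 255
Wildcard: 0.0.1.255


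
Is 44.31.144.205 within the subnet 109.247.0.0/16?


Subnet network: 109.247.0.0
Test IP AND mask: 44.31.0.0
No, 44.31.144.205 is not in 109.247.0.0/16


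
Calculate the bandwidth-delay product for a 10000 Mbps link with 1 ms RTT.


BDP = bandwidth * RTT
= 10000 Mbps * 1 ms
= 10000 * 1e6 * 1 / 1000 bits
= 10000000 bits
= 1250000 bytes
= 1220.7031 KB
BDP = 10000000 bits (1250000 bytes)


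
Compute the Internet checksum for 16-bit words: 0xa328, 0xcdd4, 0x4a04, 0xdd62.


Sum all words (with carry folding):
+ 0xa328 = 0xa328
+ 0xcdd4 = 0x70fd
+ 0x4a04 = 0xbb01
+ 0xdd62 = 0x9864
One's complement: ~0x9864
Checksum = 0x679b


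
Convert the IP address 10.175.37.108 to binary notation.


10 = 00001010
175 = 10101111
37 = 00100101
108 = 01101100
Binary: 00001010.10101111.00100101.01101100


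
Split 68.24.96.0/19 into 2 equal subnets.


New prefix = 19 + 1 = 20
Each subnet has 4096 addresses
  68.24.96.0/20
  68.24.112.0/20
Subnets: 68.24.96.0/20, 68.24.112.0/20


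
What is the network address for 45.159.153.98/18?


IP:   00101101.10011111.10011001.01100010
Mask: 11111111.11111111.11000000.00000000
AND operation:
Net:  00101101.10011111.10000000.00000000
Network: 45.159.128.0/18


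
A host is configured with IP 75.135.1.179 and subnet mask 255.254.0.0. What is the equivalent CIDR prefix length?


Binary: 11111111.11111110.00000000.00000000
Count leading 1s
Prefix: /15


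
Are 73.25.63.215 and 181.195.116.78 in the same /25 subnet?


Mask: 255.255.255.128
73.25.63.215 AND mask = 73.25.63.128
181.195.116.78 AND mask = 181.195.116.0
No, different subnets (73.25.63.128 vs 181.195.116.0)


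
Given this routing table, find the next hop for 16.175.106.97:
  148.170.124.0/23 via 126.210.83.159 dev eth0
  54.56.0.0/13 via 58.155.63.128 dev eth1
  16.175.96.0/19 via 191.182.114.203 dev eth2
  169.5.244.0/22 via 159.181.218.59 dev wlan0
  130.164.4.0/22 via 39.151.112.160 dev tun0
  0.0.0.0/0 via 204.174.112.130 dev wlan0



Longest prefix match for 16.175.106.97:
  /23 148.170.124.0: no
  /13 54.56.0.0: no
  /19 16.175.96.0: MATCH
  /22 169.5.244.0: no
  /22 130.164.4.0: no
  /0 0.0.0.0: MATCH
Selected: next-hop 191.182.114.203 via eth2 (matched /19)


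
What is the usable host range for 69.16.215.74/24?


Network: 69.16.215.0
Broadcast: 69.16.215.255
First usable = network + 1
Last usable = broadcast - 1
Range: 69.16.215.1 to 69.16.215.254


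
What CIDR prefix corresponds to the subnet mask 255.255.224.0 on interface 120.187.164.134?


Binary: 11111111.11111111.11100000.00000000
Count leading 1s
Prefix: /19


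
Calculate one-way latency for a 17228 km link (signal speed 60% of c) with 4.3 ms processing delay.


Speed = 0.6 * 3e5 km/s = 180000 km/s
Propagation delay = 17228 / 180000 = 0.0957 s = 95.7111 ms
Processing delay = 4.3 ms
Total one-way latency = 100.0111 ms


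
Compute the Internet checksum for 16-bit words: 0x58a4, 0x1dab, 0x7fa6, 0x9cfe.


Sum all words (with carry folding):
+ 0x58a4 = 0x58a4
+ 0x1dab = 0x764f
+ 0x7fa6 = 0xf5f5
+ 0x9cfe = 0x92f4
One's complement: ~0x92f4
Checksum = 0x6d0b


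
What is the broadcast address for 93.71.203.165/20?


Network: 93.71.192.0/20
Host bits = 12
Set all host bits to 1:
Broadcast: 93.71.207.255


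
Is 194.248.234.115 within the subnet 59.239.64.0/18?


Subnet network: 59.239.64.0
Test IP AND mask: 194.248.192.0
No, 194.248.234.115 is not in 59.239.64.0/18


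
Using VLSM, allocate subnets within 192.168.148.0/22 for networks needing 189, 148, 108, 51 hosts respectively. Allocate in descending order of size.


189 hosts -> /24 (254 usable): 192.168.148.0/24
148 hosts -> /24 (254 usable): 192.168.149.0/24
108 hosts -> /25 (126 usable): 192.168.150.0/25
51 hosts -> /26 (62 usable): 192.168.150.128/26
Allocation: 192.168.148.0/24 (189 hosts, 254 usable); 192.168.149.0/24 (148 hosts, 254 usable); 192.168.150.0/25 (108 hosts, 126 usable); 192.168.150.128/26 (51 hosts, 62 usable)


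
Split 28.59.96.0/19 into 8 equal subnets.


New prefix = 19 + 3 = 22
Each subnet has 1024 addresses
  28.59.96.0/22
  28.59.100.0/22
  28.59.104.0/22
  28.59.108.0/22
  28.59.112.0/22
  28.59.116.0/22
  28.59.120.0/22
  28.59.124.0/22
Subnets: 28.59.96.0/22, 28.59.100.0/22, 28.59.104.0/22, 28.59.108.0/22, 28.59.112.0/22, 28.59.116.0/22, 28.59.120.0/22, 28.59.124.0/22


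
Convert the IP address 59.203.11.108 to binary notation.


59 = 00111011
203 = 11001011
11 = 00001011
108 = 01101100
Binary: 00111011.11001011.00001011.01101100


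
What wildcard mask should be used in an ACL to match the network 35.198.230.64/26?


Subnet mask: 255.255.255.192
Wildcard = 255.255.255.255 - subnet mask
255 - 255 = 0
255 - 255 = 0
255 - 255 = 0
255 - 192 = 63
Wildcard: 0.0.0.63


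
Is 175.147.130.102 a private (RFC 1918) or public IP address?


RFC 1918 private ranges:
  10.0.0.0/8 (10.0.0.0 - 10.255.255.255)
  172.16.0.0/12 (172.16.0.0 - 172.31.255.255)
  192.168.0.0/16 (192.168.0.0 - 192.168.255.255)
Public (not in any RFC 1918 range)


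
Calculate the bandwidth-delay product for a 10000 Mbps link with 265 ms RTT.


BDP = bandwidth * RTT
= 10000 Mbps * 265 ms
= 10000 * 1e6 * 265 / 1000 bits
= 2650000000 bits
= 331250000 bytes
= 323486.3281 KB
BDP = 2650000000 bits (331250000 bytes)


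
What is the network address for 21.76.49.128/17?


IP:   00010101.01001100.00110001.10000000
Mask: 11111111.11111111.10000000.00000000
AND operation:
Net:  00010101.01001100.00000000.00000000
Network: 21.76.0.0/17


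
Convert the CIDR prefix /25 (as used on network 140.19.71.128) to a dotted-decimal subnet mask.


/25 means 25 network bits, 7 host bits
Binary: 11111111111111111111111110000000
Mask: 255.255.255.128


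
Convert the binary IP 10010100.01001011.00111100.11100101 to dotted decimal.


10010100 = 148
01001011 = 75
00111100 = 60
11100101 = 229
IP: 148.75.60.229


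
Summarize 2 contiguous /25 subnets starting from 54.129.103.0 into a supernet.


Original prefix: /25
Number of subnets: 2 = 2^1
New prefix = 25 - 1 = 24
Supernet: 54.129.103.0/24


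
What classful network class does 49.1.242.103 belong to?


First octet: 49
Binary: 00110001
0xxxxxxx -> Class A (1-126)
Class A, default mask 255.0.0.0 (/8)


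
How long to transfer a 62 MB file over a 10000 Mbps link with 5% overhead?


Effective throughput = 10000 * (1 - 5/100) = 9500 Mbps
File size in Mb = 62 * 8 = 496 Mb
Time = 496 / 9500
Time = 0.0522 seconds


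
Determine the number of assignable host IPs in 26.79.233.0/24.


Host bits = 32 - 24 = 8
Total addresses = 2^8 = 256
Usable = total - 2 (network and broadcast)
Usable hosts: 254


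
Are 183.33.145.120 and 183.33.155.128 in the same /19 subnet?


Mask: 255.255.224.0
183.33.145.120 AND mask = 183.33.128.0
183.33.155.128 AND mask = 183.33.128.0
Yes, same subnet (183.33.128.0)


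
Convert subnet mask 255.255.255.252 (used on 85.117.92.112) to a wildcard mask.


Subnet mask: 255.255.255.252
Wildcard = 255.255.255.255 - subnet mask
255 - 255 = 0
255 - 255 = 0
255 - 255 = 0
255 - 252 = 3
Wildcard: 0.0.0.3


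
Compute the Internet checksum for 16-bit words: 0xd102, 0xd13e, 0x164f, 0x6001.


Sum all words (with carry folding):
+ 0xd102 = 0xd102
+ 0xd13e = 0xa241
+ 0x164f = 0xb890
+ 0x6001 = 0x1892
One's complement: ~0x1892
Checksum = 0xe76d


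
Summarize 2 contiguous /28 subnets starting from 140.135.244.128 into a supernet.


Original prefix: /28
Number of subnets: 2 = 2^1
New prefix = 28 - 1 = 27
Supernet: 140.135.244.128/27


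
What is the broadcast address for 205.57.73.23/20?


Network: 205.57.64.0/20
Host bits = 12
Set all host bits to 1:
Broadcast: 205.57.79.255


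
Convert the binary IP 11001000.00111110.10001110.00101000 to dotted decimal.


11001000 = 200
00111110 = 62
10001110 = 142
00101000 = 40
IP: 200.62.142.40


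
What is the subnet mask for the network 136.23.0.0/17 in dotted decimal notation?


/17 means 17 network bits, 15 host bits
Binary: 11111111111111111000000000000000
Mask: 255.255.128.0


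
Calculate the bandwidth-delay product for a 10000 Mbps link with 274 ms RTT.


BDP = bandwidth * RTT
= 10000 Mbps * 274 ms
= 10000 * 1e6 * 274 / 1000 bits
= 2740000000 bits
= 342500000 bytes
= 334472.6562 KB
BDP = 2740000000 bits (342500000 bytes)


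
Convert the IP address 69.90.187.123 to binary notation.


69 = 01000101
90 = 01011010
187 = 10111011
123 = 01111011
Binary: 01000101.01011010.10111011.01111011


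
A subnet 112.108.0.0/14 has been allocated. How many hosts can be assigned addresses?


Host bits = 32 - 14 = 18
Total addresses = 2^18 = 262144
Usable = total - 2 (network and broadcast)
Usable hosts: 262142


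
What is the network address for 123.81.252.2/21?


IP:   01111011.01010001.11111100.00000010
Mask: 11111111.11111111.11111000.00000000
AND operation:
Net:  01111011.01010001.11111000.00000000
Network: 123.81.248.0/21


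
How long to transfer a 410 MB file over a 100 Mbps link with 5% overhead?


Effective throughput = 100 * (1 - 5/100) = 95 Mbps
File size in Mb = 410 * 8 = 3280 Mb
Time = 3280 / 95
Time = 34.5263 seconds


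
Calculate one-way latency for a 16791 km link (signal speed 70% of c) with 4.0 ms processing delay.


Speed = 0.7 * 3e5 km/s = 210000 km/s
Propagation delay = 16791 / 210000 = 0.08 s = 79.9571 ms
Processing delay = 4.0 ms
Total one-way latency = 83.9571 ms


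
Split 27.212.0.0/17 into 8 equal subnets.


New prefix = 17 + 3 = 20
Each subnet has 4096 addresses
  27.212.0.0/20
  27.212.16.0/20
  27.212.32.0/20
  27.212.48.0/20
  27.212.64.0/20
  27.212.80.0/20
  27.212.96.0/20
  27.212.112.0/20
Subnets: 27.212.0.0/20, 27.212.16.0/20, 27.212.32.0/20, 27.212.48.0/20, 27.212.64.0/20, 27.212.80.0/20, 27.212.96.0/20, 27.212.112.0/20


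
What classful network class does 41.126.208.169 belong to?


First octet: 41
Binary: 00101001
0xxxxxxx -> Class A (1-126)
Class A, default mask 255.0.0.0 (/8)


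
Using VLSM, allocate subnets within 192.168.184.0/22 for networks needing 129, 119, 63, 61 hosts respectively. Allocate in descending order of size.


129 hosts -> /24 (254 usable): 192.168.184.0/24
119 hosts -> /25 (126 usable): 192.168.185.0/25
63 hosts -> /25 (126 usable): 192.168.185.128/25
61 hosts -> /26 (62 usable): 192.168.186.0/26
Allocation: 192.168.184.0/24 (129 hosts, 254 usable); 192.168.185.0/25 (119 hosts, 126 usable); 192.168.185.128/25 (63 hosts, 126 usable); 192.168.186.0/26 (61 hosts, 62 usable)


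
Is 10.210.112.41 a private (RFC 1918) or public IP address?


RFC 1918 private ranges:
  10.0.0.0/8 (10.0.0.0 - 10.255.255.255)
  172.16.0.0/12 (172.16.0.0 - 172.31.255.255)
  192.168.0.0/16 (192.168.0.0 - 192.168.255.255)
Private (in 10.0.0.0/8)


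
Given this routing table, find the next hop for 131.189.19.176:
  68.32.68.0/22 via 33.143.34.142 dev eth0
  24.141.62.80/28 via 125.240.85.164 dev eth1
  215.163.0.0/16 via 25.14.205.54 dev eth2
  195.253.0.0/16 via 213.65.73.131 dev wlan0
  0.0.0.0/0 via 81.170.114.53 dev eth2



Longest prefix match for 131.189.19.176:
  /22 68.32.68.0: no
  /28 24.141.62.80: no
  /16 215.163.0.0: no
  /16 195.253.0.0: no
  /0 0.0.0.0: MATCH
Selected: next-hop 81.170.114.53 via eth2 (matched /0)


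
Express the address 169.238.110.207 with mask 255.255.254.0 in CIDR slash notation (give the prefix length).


Binary: 11111111.11111111.11111110.00000000
Count leading 1s
Prefix: /23


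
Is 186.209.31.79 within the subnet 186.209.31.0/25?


Subnet network: 186.209.31.0
Test IP AND mask: 186.209.31.0
Yes, 186.209.31.79 is in 186.209.31.0/25


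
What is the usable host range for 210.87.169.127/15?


Network: 210.86.0.0
Broadcast: 210.87.255.255
First usable = network + 1
Last usable = broadcast - 1
Range: 210.86.0.1 to 210.87.255.254


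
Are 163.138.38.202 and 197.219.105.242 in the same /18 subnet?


Mask: 255.255.192.0
163.138.38.202 AND mask = 163.138.0.0
197.219.105.242 AND mask = 197.219.64.0
No, different subnets (163.138.0.0 vs 197.219.64.0)


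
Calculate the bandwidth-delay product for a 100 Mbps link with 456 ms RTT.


BDP = bandwidth * RTT
= 100 Mbps * 456 ms
= 100 * 1e6 * 456 / 1000 bits
= 45600000 bits
= 5700000 bytes
= 5566.4062 KB
BDP = 45600000 bits (5700000 bytes)


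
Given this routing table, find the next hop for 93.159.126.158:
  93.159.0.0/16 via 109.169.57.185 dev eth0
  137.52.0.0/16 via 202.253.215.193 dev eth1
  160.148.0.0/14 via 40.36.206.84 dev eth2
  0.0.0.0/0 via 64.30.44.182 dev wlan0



Longest prefix match for 93.159.126.158:
  /16 93.159.0.0: MATCH
  /16 137.52.0.0: no
  /14 160.148.0.0: no
  /0 0.0.0.0: MATCH
Selected: next-hop 109.169.57.185 via eth0 (matched /16)


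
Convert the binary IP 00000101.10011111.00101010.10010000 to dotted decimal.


00000101 = 5
10011111 = 159
00101010 = 42
10010000 = 144
IP: 5.159.42.144


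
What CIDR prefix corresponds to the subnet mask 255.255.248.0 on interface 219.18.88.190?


Binary: 11111111.11111111.11111000.00000000
Count leading 1s
Prefix: /21


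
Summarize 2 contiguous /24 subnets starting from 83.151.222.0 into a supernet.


Original prefix: /24
Number of subnets: 2 = 2^1
New prefix = 24 - 1 = 23
Supernet: 83.151.222.0/23


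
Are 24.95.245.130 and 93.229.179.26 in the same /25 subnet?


Mask: 255.255.255.128
24.95.245.130 AND mask = 24.95.245.128
93.229.179.26 AND mask = 93.229.179.0
No, different subnets (24.95.245.128 vs 93.229.179.0)


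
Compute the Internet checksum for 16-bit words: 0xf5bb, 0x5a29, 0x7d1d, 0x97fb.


Sum all words (with carry folding):
+ 0xf5bb = 0xf5bb
+ 0x5a29 = 0x4fe5
+ 0x7d1d = 0xcd02
+ 0x97fb = 0x64fe
One's complement: ~0x64fe
Checksum = 0x9b01


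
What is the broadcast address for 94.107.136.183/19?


Network: 94.107.128.0/19
Host bits = 13
Set all host bits to 1:
Broadcast: 94.107.159.255


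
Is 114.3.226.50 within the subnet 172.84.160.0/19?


Subnet network: 172.84.160.0
Test IP AND mask: 114.3.224.0
No, 114.3.226.50 is not in 172.84.160.0/19


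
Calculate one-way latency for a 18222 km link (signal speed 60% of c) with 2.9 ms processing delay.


Speed = 0.6 * 3e5 km/s = 180000 km/s
Propagation delay = 18222 / 180000 = 0.1012 s = 101.2333 ms
Processing delay = 2.9 ms
Total one-way latency = 104.1333 ms


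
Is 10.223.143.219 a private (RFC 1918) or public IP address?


RFC 1918 private ranges:
  10.0.0.0/8 (10.0.0.0 - 10.255.255.255)
  172.16.0.0/12 (172.16.0.0 - 172.31.255.255)
  192.168.0.0/16 (192.168.0.0 - 192.168.255.255)
Private (in 10.0.0.0/8)


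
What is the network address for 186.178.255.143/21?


IP:   10111010.10110010.11111111.10001111
Mask: 11111111.11111111.11111000.00000000
AND operation:
Net:  10111010.10110010.11111000.00000000
Network: 186.178.248.0/21


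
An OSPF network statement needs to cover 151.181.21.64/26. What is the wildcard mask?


Subnet mask: 255.255.255.192
Wildcard = 255.255.255.255 - subnet mask
255 - 255 = 0
255 - 255 = 0
255 - 255 = 0
255 - 192 = 63
Wildcard: 0.0.0.63


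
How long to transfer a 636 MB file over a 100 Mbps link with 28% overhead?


Effective throughput = 100 * (1 - 28/100) = 72 Mbps
File size in Mb = 636 * 8 = 5088 Mb
Time = 5088 / 72
Time = 70.6667 seconds


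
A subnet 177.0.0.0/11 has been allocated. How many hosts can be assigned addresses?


Host bits = 32 - 11 = 21
Total addresses = 2^21 = 2097152
Usable = total - 2 (network and broadcast)
Usable hosts: 2097150


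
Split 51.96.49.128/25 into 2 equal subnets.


New prefix = 25 + 1 = 26
Each subnet has 64 addresses
  51.96.49.128/26
  51.96.49.192/26
Subnets: 51.96.49.128/26, 51.96.49.192/26


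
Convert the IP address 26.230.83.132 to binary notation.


26 = 00011010
230 = 11100110
83 = 01010011
132 = 10000100
Binary: 00011010.11100110.01010011.10000100


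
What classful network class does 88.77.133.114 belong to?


First octet: 88
Binary: 01011000
0xxxxxxx -> Class A (1-126)
Class A, default mask 255.0.0.0 (/8)


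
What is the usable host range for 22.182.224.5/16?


Network: 22.182.0.0
Broadcast: 22.182.255.255
First usable = network + 1
Last usable = broadcast - 1
Range: 22.182.0.1 to 22.182.255.254


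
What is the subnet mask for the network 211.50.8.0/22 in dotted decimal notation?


/22 means 22 network bits, 10 host bits
Binary: 11111111111111111111110000000000
Mask: 255.255.252.0


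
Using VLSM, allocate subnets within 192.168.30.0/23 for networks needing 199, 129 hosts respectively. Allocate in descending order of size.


199 hosts -> /24 (254 usable): 192.168.30.0/24
129 hosts -> /24 (254 usable): 192.168.31.0/24
Allocation: 192.168.30.0/24 (199 hosts, 254 usable); 192.168.31.0/24 (129 hosts, 254 usable)


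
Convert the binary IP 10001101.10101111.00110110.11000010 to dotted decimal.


10001101 = 141
10101111 = 175
00110110 = 54
11000010 = 194
IP: 141.175.54.194


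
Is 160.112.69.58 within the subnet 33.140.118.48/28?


Subnet network: 33.140.118.48
Test IP AND mask: 160.112.69.48
No, 160.112.69.58 is not in 33.140.118.48/28


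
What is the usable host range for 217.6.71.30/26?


Network: 217.6.71.0
Broadcast: 217.6.71.63
First usable = network + 1
Last usable = broadcast - 1
Range: 217.6.71.1 to 217.6.71.62


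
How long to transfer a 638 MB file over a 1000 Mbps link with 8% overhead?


Effective throughput = 1000 * (1 - 8/100) = 920 Mbps
File size in Mb = 638 * 8 = 5104 Mb
Time = 5104 / 920
Time = 5.5478 seconds


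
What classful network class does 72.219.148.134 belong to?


First octet: 72
Binary: 01001000
0xxxxxxx -> Class A (1-126)
Class A, default mask 255.0.0.0 (/8)


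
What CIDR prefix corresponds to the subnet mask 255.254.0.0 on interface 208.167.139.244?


Binary: 11111111.11111110.00000000.00000000
Count leading 1s
Prefix: /15


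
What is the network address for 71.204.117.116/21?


IP:   01000111.11001100.01110101.01110100
Mask: 11111111.11111111.11111000.00000000
AND operation:
Net:  01000111.11001100.01110000.00000000
Network: 71.204.112.0/21


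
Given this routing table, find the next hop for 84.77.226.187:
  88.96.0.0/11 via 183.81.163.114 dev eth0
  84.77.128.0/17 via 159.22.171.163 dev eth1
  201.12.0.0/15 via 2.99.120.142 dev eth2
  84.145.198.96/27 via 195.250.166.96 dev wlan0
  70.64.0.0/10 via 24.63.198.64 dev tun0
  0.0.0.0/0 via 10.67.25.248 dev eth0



Longest prefix match for 84.77.226.187:
  /11 88.96.0.0: no
  /17 84.77.128.0: MATCH
  /15 201.12.0.0: no
  /27 84.145.198.96: no
  /10 70.64.0.0: no
  /0 0.0.0.0: MATCH
Selected: next-hop 159.22.171.163 via eth1 (matched /17)


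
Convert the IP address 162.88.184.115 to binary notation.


162 = 10100010
88 = 01011000
184 = 10111000
115 = 01110011
Binary: 10100010.01011000.10111000.01110011


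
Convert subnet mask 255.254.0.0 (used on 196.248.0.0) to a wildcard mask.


Subnet mask: 255.254.0.0
Wildcard = 255.255.255.255 - subnet mask
255 - 255 = 0
255 - 254 = 1
255 - 0 = 255
255 - 0 = 255
Wildcard: 0.1.255.255


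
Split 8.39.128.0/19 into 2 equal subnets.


New prefix = 19 + 1 = 20
Each subnet has 4096 addresses
  8.39.128.0/20
  8.39.144.0/20
Subnets: 8.39.128.0/20, 8.39.144.0/20


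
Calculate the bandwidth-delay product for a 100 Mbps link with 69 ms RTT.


BDP = bandwidth * RTT
= 100 Mbps * 69 ms
= 100 * 1e6 * 69 / 1000 bits
= 6900000 bits
= 862500 bytes
= 842.2852 KB
BDP = 6900000 bits (862500 bytes)


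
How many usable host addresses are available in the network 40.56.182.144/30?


Host bits = 32 - 30 = 2
Total addresses = 2^2 = 4
Usable = total - 2 (network and broadcast)
Usable hosts: 2


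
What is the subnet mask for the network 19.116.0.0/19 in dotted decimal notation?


/19 means 19 network bits, 13 host bits
Binary: 11111111111111111110000000000000
Mask: 255.255.224.0


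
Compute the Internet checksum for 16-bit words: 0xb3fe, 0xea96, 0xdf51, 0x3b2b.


Sum all words (with carry folding):
+ 0xb3fe = 0xb3fe
+ 0xea96 = 0x9e95
+ 0xdf51 = 0x7de7
+ 0x3b2b = 0xb912
One's complement: ~0xb912
Checksum = 0x46ed


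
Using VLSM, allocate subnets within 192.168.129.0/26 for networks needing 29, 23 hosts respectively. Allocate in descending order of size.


29 hosts -> /27 (30 usable): 192.168.129.0/27
23 hosts -> /27 (30 usable): 192.168.129.32/27
Allocation: 192.168.129.0/27 (29 hosts, 30 usable); 192.168.129.32/27 (23 hosts, 30 usable)


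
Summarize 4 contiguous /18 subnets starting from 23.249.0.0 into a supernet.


Original prefix: /18
Number of subnets: 4 = 2^2
New prefix = 18 - 2 = 16
Supernet: 23.249.0.0/16


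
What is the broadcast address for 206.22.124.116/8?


Network: 206.0.0.0/8
Host bits = 24
Set all host bits to 1:
Broadcast: 206.255.255.255


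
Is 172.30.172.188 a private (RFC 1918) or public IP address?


RFC 1918 private ranges:
  10.0.0.0/8 (10.0.0.0 - 10.255.255.255)
  172.16.0.0/12 (172.16.0.0 - 172.31.255.255)
  192.168.0.0/16 (192.168.0.0 - 192.168.255.255)
Private (in 172.16.0.0/12)


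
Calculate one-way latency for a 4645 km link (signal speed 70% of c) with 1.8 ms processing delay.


Speed = 0.7 * 3e5 km/s = 210000 km/s
Propagation delay = 4645 / 210000 = 0.0221 s = 22.119 ms
Processing delay = 1.8 ms
Total one-way latency = 23.919 ms


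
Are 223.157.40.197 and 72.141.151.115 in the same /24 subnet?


Mask: 255.255.255.0
223.157.40.197 AND mask = 223.157.40.0
72.141.151.115 AND mask = 72.141.151.0
No, different subnets (223.157.40.0 vs 72.141.151.0)


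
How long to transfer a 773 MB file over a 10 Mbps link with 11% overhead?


Effective throughput = 10 * (1 - 11/100) = 8.9 Mbps
File size in Mb = 773 * 8 = 6184 Mb
Time = 6184 / 8.9
Time = 694.8315 seconds


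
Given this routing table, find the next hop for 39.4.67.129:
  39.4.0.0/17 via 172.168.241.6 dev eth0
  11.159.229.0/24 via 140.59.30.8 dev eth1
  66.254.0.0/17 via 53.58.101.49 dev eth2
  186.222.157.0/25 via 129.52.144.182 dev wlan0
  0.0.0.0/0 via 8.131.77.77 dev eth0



Longest prefix match for 39.4.67.129:
  /17 39.4.0.0: MATCH
  /24 11.159.229.0: no
  /17 66.254.0.0: no
  /25 186.222.157.0: no
  /0 0.0.0.0: MATCH
Selected: next-hop 172.168.241.6 via eth0 (matched /17)


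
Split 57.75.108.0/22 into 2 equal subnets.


New prefix = 22 + 1 = 23
Each subnet has 512 addresses
  57.75.108.0/23
  57.75.110.0/23
Subnets: 57.75.108.0/23, 57.75.110.0/23


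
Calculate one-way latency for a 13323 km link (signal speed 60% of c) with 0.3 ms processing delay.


Speed = 0.6 * 3e5 km/s = 180000 km/s
Propagation delay = 13323 / 180000 = 0.074 s = 74.0167 ms
Processing delay = 0.3 ms
Total one-way latency = 74.3167 ms


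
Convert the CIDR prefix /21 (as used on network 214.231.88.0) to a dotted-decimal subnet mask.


/21 means 21 network bits, 11 host bits
Binary: 11111111111111111111100000000000
Mask: 255.255.248.0


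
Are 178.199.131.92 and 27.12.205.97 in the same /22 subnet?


Mask: 255.255.252.0
178.199.131.92 AND mask = 178.199.128.0
27.12.205.97 AND mask = 27.12.204.0
No, different subnets (178.199.128.0 vs 27.12.204.0)


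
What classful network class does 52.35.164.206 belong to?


First octet: 52
Binary: 00110100
0xxxxxxx -> Class A (1-126)
Class A, default mask 255.0.0.0 (/8)


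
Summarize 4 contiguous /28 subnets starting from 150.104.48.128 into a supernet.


Original prefix: /28
Number of subnets: 4 = 2^2
New prefix = 28 - 2 = 26
Supernet: 150.104.48.128/26


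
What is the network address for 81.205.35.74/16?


IP:   01010001.11001101.00100011.01001010
Mask: 11111111.11111111.00000000.00000000
AND operation:
Net:  01010001.11001101.00000000.00000000
Network: 81.205.0.0/16


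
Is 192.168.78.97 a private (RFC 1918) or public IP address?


RFC 1918 private ranges:
  10.0.0.0/8 (10.0.0.0 - 10.255.255.255)
  172.16.0.0/12 (172.16.0.0 - 172.31.255.255)
  192.168.0.0/16 (192.168.0.0 - 192.168.255.255)
Private (in 192.168.0.0/16)


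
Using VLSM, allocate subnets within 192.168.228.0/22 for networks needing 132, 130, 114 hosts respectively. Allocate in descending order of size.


132 hosts -> /24 (254 usable): 192.168.228.0/24
130 hosts -> /24 (254 usable): 192.168.229.0/24
114 hosts -> /25 (126 usable): 192.168.230.0/25
Allocation: 192.168.228.0/24 (132 hosts, 254 usable); 192.168.229.0/24 (130 hosts, 254 usable); 192.168.230.0/25 (114 hosts, 126 usable)


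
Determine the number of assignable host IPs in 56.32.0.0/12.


Host bits = 32 - 12 = 20
Total addresses = 2^20 = 1048576
Usable = total - 2 (network and broadcast)
Usable hosts: 1048574


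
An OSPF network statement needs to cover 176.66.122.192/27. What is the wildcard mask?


Subnet mask: 255.255.255.224
Wildcard = 255.255.255.255 - subnet mask
255 - 255 = 0
255 - 255 = 0
255 - 255 = 0
255 - 224 = 31
Wildcard: 0.0.0.31


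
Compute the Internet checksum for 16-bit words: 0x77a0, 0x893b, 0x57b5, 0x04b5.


Sum all words (with carry folding):
+ 0x77a0 = 0x77a0
+ 0x893b = 0x00dc
+ 0x57b5 = 0x5891
+ 0x04b5 = 0x5d46
One's complement: ~0x5d46
Checksum = 0xa2b9


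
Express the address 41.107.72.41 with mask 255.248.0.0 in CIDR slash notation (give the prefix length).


Binary: 11111111.11111000.00000000.00000000
Count leading 1s
Prefix: /13


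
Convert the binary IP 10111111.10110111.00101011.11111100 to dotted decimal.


10111111 = 191
10110111 = 183
00101011 = 43
11111100 = 252
IP: 191.183.43.252


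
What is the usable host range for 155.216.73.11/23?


Network: 155.216.72.0
Broadcast: 155.216.73.255
First usable = network + 1
Last usable = broadcast - 1
Range: 155.216.72.1 to 155.216.73.254


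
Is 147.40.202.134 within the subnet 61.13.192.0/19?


Subnet network: 61.13.192.0
Test IP AND mask: 147.40.192.0
No, 147.40.202.134 is not in 61.13.192.0/19


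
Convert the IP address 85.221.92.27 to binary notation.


85 = 01010101
221 = 11011101
92 = 01011100
27 = 00011011
Binary: 01010101.11011101.01011100.00011011


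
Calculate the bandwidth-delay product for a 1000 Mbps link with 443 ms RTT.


BDP = bandwidth * RTT
= 1000 Mbps * 443 ms
= 1000 * 1e6 * 443 / 1000 bits
= 443000000 bits
= 55375000 bytes
= 54077.1484 KB
BDP = 443000000 bits (55375000 bytes)


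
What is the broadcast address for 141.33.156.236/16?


Network: 141.33.0.0/16
Host bits = 16
Set all host bits to 1:
Broadcast: 141.33.255.255


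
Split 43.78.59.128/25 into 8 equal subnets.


New prefix = 25 + 3 = 28
Each subnet has 16 addresses
  43.78.59.128/28
  43.78.59.144/28
  43.78.59.160/28
  43.78.59.176/28
  43.78.59.192/28
  43.78.59.208/28
  43.78.59.224/28
  43.78.59.240/28
Subnets: 43.78.59.128/28, 43.78.59.144/28, 43.78.59.160/28, 43.78.59.176/28, 43.78.59.192/28, 43.78.59.208/28, 43.78.59.224/28, 43.78.59.240/28


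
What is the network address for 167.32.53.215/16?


IP:   10100111.00100000.00110101.11010111
Mask: 11111111.11111111.00000000.00000000
AND operation:
Net:  10100111.00100000.00000000.00000000
Network: 167.32.0.0/16


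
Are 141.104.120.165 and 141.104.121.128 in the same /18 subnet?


Mask: 255.255.192.0
141.104.120.165 AND mask = 141.104.64.0
141.104.121.128 AND mask = 141.104.64.0
Yes, same subnet (141.104.64.0)


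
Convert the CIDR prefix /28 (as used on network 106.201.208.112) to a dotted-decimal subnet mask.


/28 means 28 network bits, 4 host bits
Binary: 11111111111111111111111111110000
Mask: 255.255.255.240


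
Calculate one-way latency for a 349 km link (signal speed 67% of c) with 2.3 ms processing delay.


Speed = 0.67 * 3e5 km/s = 201000 km/s
Propagation delay = 349 / 201000 = 0.0017 s = 1.7363 ms
Processing delay = 2.3 ms
Total one-way latency = 4.0363 ms


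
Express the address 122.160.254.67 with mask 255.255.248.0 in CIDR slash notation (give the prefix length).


Binary: 11111111.11111111.11111000.00000000
Count leading 1s
Prefix: /21


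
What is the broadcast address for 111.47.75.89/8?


Network: 111.0.0.0/8
Host bits = 24
Set all host bits to 1:
Broadcast: 111.255.255.255


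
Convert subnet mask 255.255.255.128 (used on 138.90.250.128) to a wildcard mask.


Subnet mask: 255.255.255.128
Wildcard = 255.255.255.255 - subnet mask
255 - 255 = 0
255 - 255 = 0
255 - 255 = 0
255 - 128 = 127
Wildcard: 0.0.0.127


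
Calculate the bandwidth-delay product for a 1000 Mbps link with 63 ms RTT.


BDP = bandwidth * RTT
= 1000 Mbps * 63 ms
= 1000 * 1e6 * 63 / 1000 bits
= 63000000 bits
= 7875000 bytes
= 7690.4297 KB
BDP = 63000000 bits (7875000 bytes)


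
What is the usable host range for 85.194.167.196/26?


Network: 85.194.167.192
Broadcast: 85.194.167.255
First usable = network + 1
Last usable = broadcast - 1
Range: 85.194.167.193 to 85.194.167.254


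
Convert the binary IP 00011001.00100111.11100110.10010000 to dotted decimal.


00011001 = 25
00100111 = 39
11100110 = 230
10010000 = 144
IP: 25.39.230.144


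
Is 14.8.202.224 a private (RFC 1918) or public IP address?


RFC 1918 private ranges:
  10.0.0.0/8 (10.0.0.0 - 10.255.255.255)
  172.16.0.0/12 (172.16.0.0 - 172.31.255.255)
  192.168.0.0/16 (192.168.0.0 - 192.168.255.255)
Public (not in any RFC 1918 range)


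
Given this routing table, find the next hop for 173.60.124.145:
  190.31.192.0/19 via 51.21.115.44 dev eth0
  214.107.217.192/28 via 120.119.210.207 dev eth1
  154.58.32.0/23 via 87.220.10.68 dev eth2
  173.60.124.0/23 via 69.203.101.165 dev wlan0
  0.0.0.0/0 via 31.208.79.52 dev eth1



Longest prefix match for 173.60.124.145:
  /19 190.31.192.0: no
  /28 214.107.217.192: no
  /23 154.58.32.0: no
  /23 173.60.124.0: MATCH
  /0 0.0.0.0: MATCH
Selected: next-hop 69.203.101.165 via wlan0 (matched /23)


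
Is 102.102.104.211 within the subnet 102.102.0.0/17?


Subnet network: 102.102.0.0
Test IP AND mask: 102.102.0.0
Yes, 102.102.104.211 is in 102.102.0.0/17


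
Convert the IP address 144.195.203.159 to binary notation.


144 = 10010000
195 = 11000011
203 = 11001011
159 = 10011111
Binary: 10010000.11000011.11001011.10011111


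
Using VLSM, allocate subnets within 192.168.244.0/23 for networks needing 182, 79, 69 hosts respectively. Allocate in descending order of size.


182 hosts -> /24 (254 usable): 192.168.244.0/24
79 hosts -> /25 (126 usable): 192.168.245.0/25
69 hosts -> /25 (126 usable): 192.168.245.128/25
Allocation: 192.168.244.0/24 (182 hosts, 254 usable); 192.168.245.0/25 (79 hosts, 126 usable); 192.168.245.128/25 (69 hosts, 126 usable)


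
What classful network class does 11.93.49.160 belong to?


First octet: 11
Binary: 00001011
0xxxxxxx -> Class A (1-126)
Class A, default mask 255.0.0.0 (/8)


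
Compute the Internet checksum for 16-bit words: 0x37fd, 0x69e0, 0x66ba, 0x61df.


Sum all words (with carry folding):
+ 0x37fd = 0x37fd
+ 0x69e0 = 0xa1dd
+ 0x66ba = 0x0898
+ 0x61df = 0x6a77
One's complement: ~0x6a77
Checksum = 0x9588


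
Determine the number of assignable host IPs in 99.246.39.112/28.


Host bits = 32 - 28 = 4
Total addresses = 2^4 = 16
Usable = total - 2 (network and broadcast)
Usable hosts: 14


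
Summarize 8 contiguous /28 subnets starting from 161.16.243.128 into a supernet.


Original prefix: /28
Number of subnets: 8 = 2^3
New prefix = 28 - 3 = 25
Supernet: 161.16.243.128/25


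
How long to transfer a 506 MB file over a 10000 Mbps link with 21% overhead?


Effective throughput = 10000 * (1 - 21/100) = 7900 Mbps
File size in Mb = 506 * 8 = 4048 Mb
Time = 4048 / 7900
Time = 0.5124 seconds


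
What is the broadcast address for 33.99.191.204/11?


Network: 33.96.0.0/11
Host bits = 21
Set all host bits to 1:
Broadcast: 33.127.255.255


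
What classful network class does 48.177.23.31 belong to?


First octet: 48
Binary: 00110000
0xxxxxxx -> Class A (1-126)
Class A, default mask 255.0.0.0 (/8)


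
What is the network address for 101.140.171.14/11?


IP:   01100101.10001100.10101011.00001110
Mask: 11111111.11100000.00000000.00000000
AND operation:
Net:  01100101.10000000.00000000.00000000
Network: 101.128.0.0/11


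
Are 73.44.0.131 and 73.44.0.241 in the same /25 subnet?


Mask: 255.255.255.128
73.44.0.131 AND mask = 73.44.0.128
73.44.0.241 AND mask = 73.44.0.128
Yes, same subnet (73.44.0.128)


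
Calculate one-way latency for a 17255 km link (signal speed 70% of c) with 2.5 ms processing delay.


Speed = 0.7 * 3e5 km/s = 210000 km/s
Propagation delay = 17255 / 210000 = 0.0822 s = 82.1667 ms
Processing delay = 2.5 ms
Total one-way latency = 84.6667 ms


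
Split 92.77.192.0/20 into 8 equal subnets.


New prefix = 20 + 3 = 23
Each subnet has 512 addresses
  92.77.192.0/23
  92.77.194.0/23
  92.77.196.0/23
  92.77.198.0/23
  92.77.200.0/23
  92.77.202.0/23
  92.77.204.0/23
  92.77.206.0/23
Subnets: 92.77.192.0/23, 92.77.194.0/23, 92.77.196.0/23, 92.77.198.0/23, 92.77.200.0/23, 92.77.202.0/23, 92.77.204.0/23, 92.77.206.0/23


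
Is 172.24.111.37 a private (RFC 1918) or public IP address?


RFC 1918 private ranges:
  10.0.0.0/8 (10.0.0.0 - 10.255.255.255)
  172.16.0.0/12 (172.16.0.0 - 172.31.255.255)
  192.168.0.0/16 (192.168.0.0 - 192.168.255.255)
Private (in 172.16.0.0/12)


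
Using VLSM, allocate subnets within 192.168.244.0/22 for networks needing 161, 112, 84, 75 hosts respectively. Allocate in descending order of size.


161 hosts -> /24 (254 usable): 192.168.244.0/24
112 hosts -> /25 (126 usable): 192.168.245.0/25
84 hosts -> /25 (126 usable): 192.168.245.128/25
75 hosts -> /25 (126 usable): 192.168.246.0/25
Allocation: 192.168.244.0/24 (161 hosts, 254 usable); 192.168.245.0/25 (112 hosts, 126 usable); 192.168.245.128/25 (84 hosts, 126 usable); 192.168.246.0/25 (75 hosts, 126 usable)
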